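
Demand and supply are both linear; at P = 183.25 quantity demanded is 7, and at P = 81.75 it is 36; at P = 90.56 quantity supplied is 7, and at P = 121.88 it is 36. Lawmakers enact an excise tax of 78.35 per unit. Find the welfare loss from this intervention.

Demand slope = (81.75 − 183.25)/(36 − 7) = −3.5, so P = 207.75 − 3.5Q.
Supply slope = (121.88 − 90.56)/(36 − 7) = 1.08, so P = 83 + 1.08Q.
Competitive equilibrium: 207.75 − 3.5Q = 83 + 1.08Q → Q* = 27.238, P* = 112.417.
With the tax, the buyer price exceeds the seller price by 78.35: (207.75 − 3.5Q) − (83 + 1.08Q) = 78.35 → Q' = 10.131.
ΔQ = 27.238 − 10.131 = 17.107; the wedge equals the tax, 78.35.
The triangle = ½ × 17.107 × 78.35 = 670.17.

670.17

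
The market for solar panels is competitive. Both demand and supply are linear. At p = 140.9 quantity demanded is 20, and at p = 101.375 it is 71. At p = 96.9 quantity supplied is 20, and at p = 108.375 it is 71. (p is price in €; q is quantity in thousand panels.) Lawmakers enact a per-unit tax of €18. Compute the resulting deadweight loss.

€162 thousand

Demand slope = (101.375 − 140.9)/(71 − 20) = −0.775, so p = 156.4 − 0.775q.
Supply slope = (108.375 − 96.9)/(71 − 20) = 0.225, so p = 92.4 + 0.225q.
Competitive equilibrium: 156.4 − 0.775q = 92.4 + 0.225q → q* = 64, p* = 106.8.
With the tax, the buyer price exceeds the seller price by 18: (156.4 − 0.775q) − (92.4 + 0.225q) = 18 → q' = 46.
Δq = 64 − 46 = 18; the wedge equals the tax, 18.
Welfare loss = ½ × 18 × 18 = €162 thousand.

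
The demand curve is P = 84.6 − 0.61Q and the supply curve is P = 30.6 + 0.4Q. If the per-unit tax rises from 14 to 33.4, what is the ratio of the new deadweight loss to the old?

5.692

Competitive equilibrium: 84.6 − 0.61Q = 30.6 + 0.4Q → Q* = 53.4653, P* = 51.9861.
For a per-unit tax t: ΔQ = t/1.01, so DWL = ½·t·(t/1.01) = t²/2.02.
At t = 14: DWL = 97.030. At t = 33.4: DWL = 552.257.
Ratio = (33.4/14)² = 5.692.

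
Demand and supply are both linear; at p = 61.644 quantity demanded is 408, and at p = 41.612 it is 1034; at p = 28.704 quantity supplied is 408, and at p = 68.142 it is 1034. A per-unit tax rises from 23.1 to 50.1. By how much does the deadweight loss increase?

10402.11

Demand slope = (41.612 − 61.644)/(1034 − 408) = −0.032, so p = 74.7 − 0.032q.
Supply slope = (68.142 − 28.704)/(1034 − 408) = 0.063, so p = 3 + 0.063q.
Competitive equilibrium: 74.7 − 0.032q = 3 + 0.063q → q* = 754.7368, p* = 50.5484.
For a per-unit tax t: Δq = t/0.095, so DWL = ½·t·(t/0.095) = t²/0.19.
At t = 23.1: DWL = 2808.474. At t = 50.1: DWL = 13210.579.
Increase = 13210.579 − 2808.474 = 10402.11.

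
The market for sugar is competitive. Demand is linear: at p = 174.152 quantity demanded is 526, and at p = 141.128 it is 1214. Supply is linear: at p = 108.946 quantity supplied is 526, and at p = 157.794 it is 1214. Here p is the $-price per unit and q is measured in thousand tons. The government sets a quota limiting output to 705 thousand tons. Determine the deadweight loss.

Demand slope = (141.128 − 174.152)/(1214 − 526) = −0.048, so p = 199.4 − 0.048q.
Supply slope = (157.794 − 108.946)/(1214 − 526) = 0.071, so p = 71.6 + 0.071q.
Competitive equilibrium: 199.4 − 0.048q = 71.6 + 0.071q → q* = 1073.9496, p* = 147.8504.
At q = 705: demand price = 199.4 − 0.048·705 = 165.56; supply price = 71.6 + 0.071·705 = 121.655.
Δq = 1073.9496 − 705 = 368.9496; wedge = 165.56 − 121.655 = 43.905.
DWL = ½ × 368.9496 × 43.905 = $8099.37 thousand.

$8099.37 thousand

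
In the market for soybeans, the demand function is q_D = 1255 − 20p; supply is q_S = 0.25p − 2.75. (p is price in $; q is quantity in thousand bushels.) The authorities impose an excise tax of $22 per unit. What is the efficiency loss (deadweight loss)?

$59.75 thousand

In inverse form: demand p = 62.75 − 0.05q, supply p = 11 + 4q.
Competitive equilibrium: 62.75 − 0.05q = 11 + 4q → q* = 12.7778, p* = 62.1111.
With the tax, the buyer price exceeds the seller price by 22: (62.75 − 0.05q) − (11 + 4q) = 22 → q' = 7.3457.
Δq = 12.7778 − 7.3457 = 5.4321; the wedge equals the tax, 22.
DWL = ½ × 5.4321 × 22 = $59.75 thousand.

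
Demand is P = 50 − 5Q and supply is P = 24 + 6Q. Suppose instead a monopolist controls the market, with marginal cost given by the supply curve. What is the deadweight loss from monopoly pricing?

Competitive equilibrium: 50 − 5Q = 24 + 6Q → Q* = 2.3636, P* = 38.1818.
Marginal revenue: MR = 50 − 10Q. Set MR = MC: 50 − 10Q = 24 + 6Q → Q_m = 1.625.
Price P_m = 50 − 5·1.625 = 41.875; MC(Q_m) = 24 + 6·1.625 = 33.75.
Competitive Q* = 2.3636, so ΔQ = 0.7386; wedge = 41.875 − 33.75 = 8.125.
Deadweight loss = ½ × 0.7386 × 8.125 = 3.

3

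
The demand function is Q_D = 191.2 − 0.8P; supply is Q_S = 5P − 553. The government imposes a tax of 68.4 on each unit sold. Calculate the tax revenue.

In inverse form: demand P = 239 − 1.25Q, supply P = 110.6 + 0.2Q.
Competitive equilibrium: 239 − 1.25Q = 110.6 + 0.2Q → Q* = 88.5517, P* = 128.3103.
With the tax, the buyer price exceeds the seller price by 68.4: (239 − 1.25Q) − (110.6 + 0.2Q) = 68.4 → Q' = 41.3793.
Tax revenue = 68.4 × 41.3793 = 2830.34.

2830.34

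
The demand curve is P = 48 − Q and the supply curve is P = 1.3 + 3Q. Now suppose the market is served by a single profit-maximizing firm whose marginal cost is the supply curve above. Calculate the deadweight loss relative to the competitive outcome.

Competitive equilibrium: 48 − Q = 1.3 + 3Q → Q* = 11.675, P* = 36.325.
Marginal revenue: MR = 48 − 2Q. Set MR = MC: 48 − 2Q = 1.3 + 3Q → Q_m = 9.34.
Price P_m = 48 − 1·9.34 = 38.66; MC(Q_m) = 1.3 + 3·9.34 = 29.32.
Competitive Q* = 11.675, so ΔQ = 2.335; wedge = 38.66 − 29.32 = 9.34.
DWL = ½ × 2.335 × 9.34 = 10.90.

10.90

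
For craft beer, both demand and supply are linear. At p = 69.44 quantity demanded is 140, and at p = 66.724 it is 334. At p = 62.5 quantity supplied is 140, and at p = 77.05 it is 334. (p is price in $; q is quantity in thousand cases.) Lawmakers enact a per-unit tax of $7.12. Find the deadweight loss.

$284.80 thousand

Demand slope = (66.724 − 69.44)/(334 − 140) = −0.014, so p = 71.4 − 0.014q.
Supply slope = (77.05 − 62.5)/(334 − 140) = 0.075, so p = 52 + 0.075q.
Competitive equilibrium: 71.4 − 0.014q = 52 + 0.075q → q* = 217.9775, p* = 68.3483.
With the tax, the buyer price exceeds the seller price by 7.12: (71.4 − 0.014q) − (52 + 0.075q) = 7.12 → q' = 137.9775.
Δq = 217.9775 − 137.9775 = 80; the wedge equals the tax, 7.12.
Deadweight loss = ½ × 80 × 7.12 = $284.80 thousand.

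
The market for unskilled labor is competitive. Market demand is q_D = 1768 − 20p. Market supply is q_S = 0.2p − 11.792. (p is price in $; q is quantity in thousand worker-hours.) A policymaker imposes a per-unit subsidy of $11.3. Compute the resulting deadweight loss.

In inverse form: demand p = 88.4 − 0.05q, supply p = 58.96 + 5q.
Competitive equilibrium: 88.4 − 0.05q = 58.96 + 5q → q* = 5.8297, p* = 88.1085.
The subsidy lowers effective supply by 11.3: p = 47.66 + 5q.
New quantity: 88.4 − 0.05q = 47.66 + 5q → q' = 8.0673.
Overproduction Δq = 8.0673 − 5.8297 = 2.2376; wedge = subsidy = 11.3.
The triangle = ½ × 2.2376 × 11.3 = $12.64 thousand.

$12.64 thousand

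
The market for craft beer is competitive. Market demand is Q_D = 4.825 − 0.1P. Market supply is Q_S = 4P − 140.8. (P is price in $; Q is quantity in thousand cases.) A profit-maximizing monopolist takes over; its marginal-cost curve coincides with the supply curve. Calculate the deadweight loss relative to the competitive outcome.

In inverse form: demand P = 48.25 − 10Q, supply P = 35.2 + 0.25Q.
Competitive equilibrium: 48.25 − 10Q = 35.2 + 0.25Q → Q* = 1.2732, P* = 35.5183.
Marginal revenue: MR = 48.25 − 20Q. Set MR = MC: 48.25 − 20Q = 35.2 + 0.25Q → Q_m = 0.6444.
Price P_m = 48.25 − 10·0.6444 = 41.806; MC(Q_m) = 35.2 + 0.25·0.6444 = 35.3611.
Competitive Q* = 1.2732, so ΔQ = 0.6288; wedge = 41.806 − 35.3611 = 6.4449.
Welfare loss = ½ × 0.6288 × 6.4449 = $2.03 thousand.

$2.03 thousand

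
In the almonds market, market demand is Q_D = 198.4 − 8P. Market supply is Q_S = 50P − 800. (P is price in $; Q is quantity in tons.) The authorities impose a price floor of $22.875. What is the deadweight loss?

$148.71

In inverse form: demand P = 24.8 − 0.125Q, supply P = 16 + 0.02Q.
Competitive equilibrium: 24.8 − 0.125Q = 16 + 0.02Q → Q* = 60.6897, P* = 17.2138.
At the floor P = 22.875, quantity demanded = (24.8 − 22.875)/0.125 = 15.4.
Sellers' marginal cost at Q' = 15.4: 16 + 0.02·15.4 = 16.308.
ΔQ = 60.6897 − 15.4 = 45.2897; wedge = 22.875 − 16.308 = 6.567.
The triangle = ½ × 45.2897 × 6.567 = $148.71.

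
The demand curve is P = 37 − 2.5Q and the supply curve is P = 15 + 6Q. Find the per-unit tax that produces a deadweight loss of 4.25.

8.5

Competitive equilibrium: 37 − 2.5Q = 15 + 6Q → Q* = 2.5882, P* = 30.5294.
A tax t gives ΔQ = t/8.5 and wedge t, so DWL = t²/17.
t²/17 = 4.25 → t² = 72.25 → t = 8.5.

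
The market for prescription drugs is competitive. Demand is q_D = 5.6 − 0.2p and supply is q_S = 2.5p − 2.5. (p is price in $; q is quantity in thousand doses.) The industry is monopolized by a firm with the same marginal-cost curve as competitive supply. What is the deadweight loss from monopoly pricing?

$15.60 thousand

In inverse form: demand p = 28 − 5q, supply p = 1 + 0.4q.
Competitive equilibrium: 28 − 5q = 1 + 0.4q → q* = 5, p* = 3.
Marginal revenue: MR = 28 − 10q. Set MR = MC: 28 − 10q = 1 + 0.4q → q_m = 2.5962.
Price p_m = 28 − 5·2.5962 = 15.019; MC(q_m) = 1 + 0.4·2.5962 = 2.0385.
Competitive q* = 5, so Δq = 2.4038; wedge = 15.019 − 2.0385 = 12.9805.
DWL = ½ × 2.4038 × 12.9805 = $15.60 thousand.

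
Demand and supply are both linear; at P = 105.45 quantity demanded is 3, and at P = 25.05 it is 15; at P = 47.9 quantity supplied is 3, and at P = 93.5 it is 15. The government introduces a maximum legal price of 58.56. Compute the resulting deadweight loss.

37.59

Demand slope = (25.05 − 105.45)/(15 − 3) = −6.7, so P = 125.55 − 6.7Q.
Supply slope = (93.5 − 47.9)/(15 − 3) = 3.8, so P = 36.5 + 3.8Q.
Competitive equilibrium: 125.55 − 6.7Q = 36.5 + 3.8Q → Q* = 8.481, P* = 68.7276.
At the ceiling P = 58.56, quantity supplied = (58.56 − 36.5)/3.8 = 5.8053.
Willingness to pay at Q' = 5.8053: 125.55 − 6.7·5.8053 = 86.6545.
ΔQ = 8.481 − 5.8053 = 2.6757; wedge = 86.6545 − 58.56 = 28.0945.
The triangle = ½ × 2.6757 × 28.0945 = 37.59.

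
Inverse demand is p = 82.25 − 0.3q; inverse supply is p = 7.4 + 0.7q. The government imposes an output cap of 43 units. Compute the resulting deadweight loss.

Competitive equilibrium: 82.25 − 0.3q = 7.4 + 0.7q → q* = 74.85, p* = 59.795.
At q = 43: demand price = 82.25 − 0.3·43 = 69.35; supply price = 7.4 + 0.7·43 = 37.5.
Δq = 74.85 − 43 = 31.85; wedge = 69.35 − 37.5 = 31.85.
The triangle = ½ × 31.85 × 31.85 = 507.21.

507.21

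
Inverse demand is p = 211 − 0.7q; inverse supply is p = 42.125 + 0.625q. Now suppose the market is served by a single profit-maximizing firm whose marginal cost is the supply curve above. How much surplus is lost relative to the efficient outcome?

1285.97

Competitive equilibrium: 211 − 0.7q = 42.125 + 0.625q → q* = 127.4528, p* = 121.783.
Marginal revenue: MR = 211 − 1.4q. Set MR = MC: 211 − 1.4q = 42.125 + 0.625q → q_m = 83.3951.
Price p_m = 211 − 0.7·83.3951 = 152.6234; MC(q_m) = 42.125 + 0.625·83.3951 = 94.2469.
Competitive q* = 127.4528, so Δq = 44.0577; wedge = 152.6234 − 94.2469 = 58.3765.
DWL = ½ × 44.0577 × 58.3765 = 1285.97.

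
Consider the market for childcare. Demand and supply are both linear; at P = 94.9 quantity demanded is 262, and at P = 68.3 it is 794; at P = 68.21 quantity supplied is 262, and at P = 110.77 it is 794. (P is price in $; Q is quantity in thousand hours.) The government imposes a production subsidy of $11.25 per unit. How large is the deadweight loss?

Demand slope = (68.3 − 94.9)/(794 − 262) = −0.05, so P = 108 − 0.05Q.
Supply slope = (110.77 − 68.21)/(794 − 262) = 0.08, so P = 47.25 + 0.08Q.
Competitive equilibrium: 108 − 0.05Q = 47.25 + 0.08Q → Q* = 467.3077, P* = 84.6346.
The subsidy lowers effective supply by 11.25: P = 36 + 0.08Q.
New quantity: 108 − 0.05Q = 36 + 0.08Q → Q' = 553.8462.
Overproduction ΔQ = 553.8462 − 467.3077 = 86.5385; wedge = subsidy = 11.25.
Deadweight loss = ½ × 86.5385 × 11.25 = $486.78 thousand.

$486.78 thousand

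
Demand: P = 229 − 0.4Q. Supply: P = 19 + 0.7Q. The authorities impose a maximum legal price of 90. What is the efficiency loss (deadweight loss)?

Competitive equilibrium: 229 − 0.4Q = 19 + 0.7Q → Q* = 190.9091, P* = 152.6364.
At the ceiling P = 90, quantity supplied = (90 − 19)/0.7 = 101.4286.
Willingness to pay at Q' = 101.4286: 229 − 0.4·101.4286 = 188.4286.
ΔQ = 190.9091 − 101.4286 = 89.4805; wedge = 188.4286 − 90 = 98.4286.
DWL = ½ × 89.4805 × 98.4286 = 4403.72.

4403.72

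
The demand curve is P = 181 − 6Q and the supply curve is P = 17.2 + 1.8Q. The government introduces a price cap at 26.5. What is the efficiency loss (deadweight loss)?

Competitive equilibrium: 181 − 6Q = 17.2 + 1.8Q → Q* = 21, P* = 55.
At the ceiling P = 26.5, quantity supplied = (26.5 − 17.2)/1.8 = 5.16667.
Willingness to pay at Q' = 5.16667: 181 − 6·5.16667 = 149.99998.
ΔQ = 21 − 5.16667 = 15.83333; wedge = 149.99998 − 26.5 = 123.49998.
DWL = ½ × 15.83333 × 123.49998 = 977.71.

977.71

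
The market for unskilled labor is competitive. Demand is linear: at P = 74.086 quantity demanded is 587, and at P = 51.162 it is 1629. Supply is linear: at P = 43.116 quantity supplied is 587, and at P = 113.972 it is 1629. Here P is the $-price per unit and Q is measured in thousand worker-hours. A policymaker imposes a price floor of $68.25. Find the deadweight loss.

Demand slope = (51.162 − 74.086)/(1629 − 587) = −0.022, so P = 87 − 0.022Q.
Supply slope = (113.972 − 43.116)/(1629 − 587) = 0.068, so P = 3.2 + 0.068Q.
Competitive equilibrium: 87 − 0.022Q = 3.2 + 0.068Q → Q* = 931.1111, P* = 66.5156.
At the floor P = 68.25, quantity demanded = (87 − 68.25)/0.022 = 852.2727.
Sellers' marginal cost at Q' = 852.2727: 3.2 + 0.068·852.2727 = 61.1545.
ΔQ = 931.1111 − 852.2727 = 78.8384; wedge = 68.25 − 61.1545 = 7.0955.
Welfare loss = ½ × 78.8384 × 7.0955 = $279.70 thousand.

$279.70 thousand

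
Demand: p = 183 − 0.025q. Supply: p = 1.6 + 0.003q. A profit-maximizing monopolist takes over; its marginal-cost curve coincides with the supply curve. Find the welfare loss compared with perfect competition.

Competitive equilibrium: 183 − 0.025q = 1.6 + 0.003q → q* = 6478.57143, p* = 21.03571.
Marginal revenue: MR = 183 − 0.05q. Set MR = MC: 183 − 0.05q = 1.6 + 0.003q → q_m = 3422.64151.
Price p_m = 183 − 0.025·3422.64151 = 97.43396; MC(q_m) = 1.6 + 0.003·3422.64151 = 11.86792.
Competitive q* = 6478.57143, so Δq = 3055.92992; wedge = 97.43396 − 11.86792 = 85.56604.
DWL = ½ × 3055.92992 × 85.56604 = 130741.91.

130741.91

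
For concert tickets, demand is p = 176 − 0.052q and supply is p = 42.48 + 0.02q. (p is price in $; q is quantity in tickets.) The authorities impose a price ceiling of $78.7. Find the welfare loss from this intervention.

$67.95

Competitive equilibrium: 176 − 0.052q = 42.48 + 0.02q → q* = 1854.4444, p* = 79.5689.
At the ceiling p = 78.7, quantity supplied = (78.7 − 42.48)/0.02 = 1811.
Willingness to pay at q' = 1811: 176 − 0.052·1811 = 81.828.
Δq = 1854.4444 − 1811 = 43.4444; wedge = 81.828 − 78.7 = 3.128.
The triangle = ½ × 43.4444 × 3.128 = $67.95.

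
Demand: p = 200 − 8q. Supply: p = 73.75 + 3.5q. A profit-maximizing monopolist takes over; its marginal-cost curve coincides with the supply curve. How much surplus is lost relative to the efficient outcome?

116.64

Competitive equilibrium: 200 − 8q = 73.75 + 3.5q → q* = 10.9783, p* = 112.1739.
Marginal revenue: MR = 200 − 16q. Set MR = MC: 200 − 16q = 73.75 + 3.5q → q_m = 6.4744.
Price p_m = 200 − 8·6.4744 = 148.2048; MC(q_m) = 73.75 + 3.5·6.4744 = 96.4104.
Competitive q* = 10.9783, so Δq = 4.5039; wedge = 148.2048 − 96.4104 = 51.7944.
The triangle = ½ × 4.5039 × 51.7944 = 116.64.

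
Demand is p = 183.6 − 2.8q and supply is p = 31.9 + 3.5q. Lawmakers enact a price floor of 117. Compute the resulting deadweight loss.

0.27

Competitive equilibrium: 183.6 − 2.8q = 31.9 + 3.5q → q* = 24.0794, p* = 116.1778.
At the floor p = 117, quantity demanded = (183.6 − 117)/2.8 = 23.7857.
Sellers' marginal cost at q' = 23.7857: 31.9 + 3.5·23.7857 = 115.15.
Δq = 24.0794 − 23.7857 = 0.2937; wedge = 117 − 115.15 = 1.85.
DWL = ½ × 0.2937 × 1.85 = 0.27.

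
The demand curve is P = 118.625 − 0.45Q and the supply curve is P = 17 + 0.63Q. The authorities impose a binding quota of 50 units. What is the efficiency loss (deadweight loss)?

Competitive equilibrium: 118.625 − 0.45Q = 17 + 0.63Q → Q* = 94.09722, P* = 76.28125.
At Q = 50: demand price = 118.625 − 0.45·50 = 96.125; supply price = 17 + 0.63·50 = 48.5.
ΔQ = 94.09722 − 50 = 44.09722; wedge = 96.125 − 48.5 = 47.625.
Deadweight loss = ½ × 44.09722 × 47.625 = 1050.07.

1050.07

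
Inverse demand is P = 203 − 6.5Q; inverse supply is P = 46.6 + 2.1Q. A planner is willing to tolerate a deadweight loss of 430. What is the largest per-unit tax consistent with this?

86

Competitive equilibrium: 203 − 6.5Q = 46.6 + 2.1Q → Q* = 18.186, P* = 84.7907.
A tax t gives ΔQ = t/8.6 and wedge t, so DWL = t²/17.2.
t²/17.2 = 430 → t² = 7396 → t = 86.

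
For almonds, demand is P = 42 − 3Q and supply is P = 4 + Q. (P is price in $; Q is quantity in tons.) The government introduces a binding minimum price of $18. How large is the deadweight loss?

Competitive equilibrium: 42 − 3Q = 4 + Q → Q* = 9.5, P* = 13.5.
At the floor P = 18, quantity demanded = (42 − 18)/3 = 8.
Sellers' marginal cost at Q' = 8: 4 + 1·8 = 12.
ΔQ = 9.5 − 8 = 1.5; wedge = 18 − 12 = 6.
Welfare loss = ½ × 1.5 × 6 = $4.50.

$4.50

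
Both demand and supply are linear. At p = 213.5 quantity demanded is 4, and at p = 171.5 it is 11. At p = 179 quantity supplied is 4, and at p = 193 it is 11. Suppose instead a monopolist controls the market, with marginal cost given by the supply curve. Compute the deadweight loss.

Demand slope = (171.5 − 213.5)/(11 − 4) = −6, so p = 237.5 − 6q.
Supply slope = (193 − 179)/(11 − 4) = 2, so p = 171 + 2q.
Competitive equilibrium: 237.5 − 6q = 171 + 2q → q* = 8.3125, p* = 187.625.
Marginal revenue: MR = 237.5 − 12q. Set MR = MC: 237.5 − 12q = 171 + 2q → q_m = 4.75.
Price p_m = 237.5 − 6·4.75 = 209; MC(q_m) = 171 + 2·4.75 = 180.5.
Competitive q* = 8.3125, so Δq = 3.5625; wedge = 209 − 180.5 = 28.5.
DWL = ½ × 3.5625 × 28.5 = 50.77.

50.77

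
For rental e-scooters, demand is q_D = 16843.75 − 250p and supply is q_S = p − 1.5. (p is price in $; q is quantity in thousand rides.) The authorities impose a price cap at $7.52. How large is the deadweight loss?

$1782.74 thousand

In inverse form: demand p = 67.375 − 0.004q, supply p = 1.5 + q.
Competitive equilibrium: 67.375 − 0.004q = 1.5 + q → q* = 65.6125, p* = 67.1125.
At the ceiling p = 7.52, quantity supplied = (7.52 − 1.5)/1 = 6.02.
Willingness to pay at q' = 6.02: 67.375 − 0.004·6.02 = 67.3509.
Δq = 65.6125 − 6.02 = 59.5925; wedge = 67.3509 − 7.52 = 59.8309.
The triangle = ½ × 59.5925 × 59.8309 = $1782.74 thousand.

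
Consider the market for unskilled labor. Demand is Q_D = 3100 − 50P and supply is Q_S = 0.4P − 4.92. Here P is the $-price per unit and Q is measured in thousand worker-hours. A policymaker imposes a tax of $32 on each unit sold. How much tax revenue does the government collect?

$224.76 thousand

In inverse form: demand P = 62 − 0.02Q, supply P = 12.3 + 2.5Q.
Competitive equilibrium: 62 − 0.02Q = 12.3 + 2.5Q → Q* = 19.7222, P* = 61.6056.
With the tax, the buyer price exceeds the seller price by 32: (62 − 0.02Q) − (12.3 + 2.5Q) = 32 → Q' = 7.0238.
Tax revenue = 32 × 7.0238 = $224.76 thousand.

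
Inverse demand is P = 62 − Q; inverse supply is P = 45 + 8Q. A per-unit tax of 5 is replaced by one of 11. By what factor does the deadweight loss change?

Competitive equilibrium: 62 − Q = 45 + 8Q → Q* = 1.8889, P* = 60.1111.
For a per-unit tax t: ΔQ = t/9, so DWL = ½·t·(t/9) = t²/18.
At t = 5: DWL = 1.389. At t = 11: DWL = 6.722.
Ratio = (11/5)² = 4.84.

4.84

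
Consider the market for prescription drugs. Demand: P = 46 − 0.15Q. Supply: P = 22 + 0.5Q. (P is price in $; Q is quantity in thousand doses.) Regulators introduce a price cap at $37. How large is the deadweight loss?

Competitive equilibrium: 46 − 0.15Q = 22 + 0.5Q → Q* = 36.9231, P* = 40.4615.
At the ceiling P = 37, quantity supplied = (37 − 22)/0.5 = 30.
Willingness to pay at Q' = 30: 46 − 0.15·30 = 41.5.
ΔQ = 36.9231 − 30 = 6.9231; wedge = 41.5 − 37 = 4.5.
DWL = ½ × 6.9231 × 4.5 = $15.58 thousand.

$15.58 thousand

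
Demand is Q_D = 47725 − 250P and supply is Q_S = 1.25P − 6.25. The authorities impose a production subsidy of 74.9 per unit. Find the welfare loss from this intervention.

In inverse form: demand P = 190.9 − 0.004Q, supply P = 5 + 0.8Q.
Competitive equilibrium: 190.9 − 0.004Q = 5 + 0.8Q → Q* = 231.2189, P* = 189.9751.
The subsidy lowers effective supply by 74.9: P = 0.8Q − 69.9.
New quantity: 190.9 − 0.004Q = 0.8Q − 69.9 → Q' = 324.3781.
Overproduction ΔQ = 324.3781 − 231.2189 = 93.1592; wedge = subsidy = 74.9.
The triangle = ½ × 93.1592 × 74.9 = 3488.81.

3488.81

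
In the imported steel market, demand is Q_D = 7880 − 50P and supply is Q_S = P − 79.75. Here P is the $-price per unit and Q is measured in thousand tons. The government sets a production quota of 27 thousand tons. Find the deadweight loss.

$1240.73 thousand

In inverse form: demand P = 157.6 − 0.02Q, supply P = 79.75 + Q.
Competitive equilibrium: 157.6 − 0.02Q = 79.75 + Q → Q* = 76.3235, P* = 156.0735.
At Q = 27: demand price = 157.6 − 0.02·27 = 157.06; supply price = 79.75 + 1·27 = 106.75.
ΔQ = 76.3235 − 27 = 49.3235; wedge = 157.06 − 106.75 = 50.31.
The triangle = ½ × 49.3235 × 50.31 = $1240.73 thousand.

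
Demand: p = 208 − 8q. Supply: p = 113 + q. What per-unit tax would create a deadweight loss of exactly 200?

Competitive equilibrium: 208 − 8q = 113 + q → q* = 10.5556, p* = 123.5556.
A tax t gives Δq = t/9 and wedge t, so DWL = t²/18.
t²/18 = 200 → t² = 3600 → t = 60.

60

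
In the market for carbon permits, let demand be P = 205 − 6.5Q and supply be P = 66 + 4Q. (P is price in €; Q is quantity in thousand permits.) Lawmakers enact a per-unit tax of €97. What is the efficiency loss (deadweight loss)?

Competitive equilibrium: 205 − 6.5Q = 66 + 4Q → Q* = 13.2381, P* = 118.9524.
With the tax, the buyer price exceeds the seller price by 97: (205 − 6.5Q) − (66 + 4Q) = 97 → Q' = 4.
ΔQ = 13.2381 − 4 = 9.2381; the wedge equals the tax, 97.
Welfare loss = ½ × 9.2381 × 97 = €448.05 thousand.

€448.05 thousand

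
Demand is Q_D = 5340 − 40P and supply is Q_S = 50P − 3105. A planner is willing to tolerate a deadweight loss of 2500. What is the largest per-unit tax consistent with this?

In inverse form: demand P = 133.5 − 0.025Q, supply P = 62.1 + 0.02Q.
Competitive equilibrium: 133.5 − 0.025Q = 62.1 + 0.02Q → Q* = 1586.6667, P* = 93.8333.
A tax t gives ΔQ = t/0.045 and wedge t, so DWL = t²/0.09.
t²/0.09 = 2500 → t² = 225 → t = 15.

15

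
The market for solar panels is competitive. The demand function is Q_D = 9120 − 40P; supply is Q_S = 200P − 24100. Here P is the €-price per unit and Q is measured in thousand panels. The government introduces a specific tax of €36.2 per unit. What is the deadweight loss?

€21840.67 thousand

In inverse form: demand P = 228 − 0.025Q, supply P = 120.5 + 0.005Q.
Competitive equilibrium: 228 − 0.025Q = 120.5 + 0.005Q → Q* = 3583.3333, P* = 138.4167.
With the tax, the buyer price exceeds the seller price by 36.2: (228 − 0.025Q) − (120.5 + 0.005Q) = 36.2 → Q' = 2376.6667.
ΔQ = 3583.3333 − 2376.6667 = 1206.6666; the wedge equals the tax, 36.2.
Deadweight loss = ½ × 1206.6666 × 36.2 = €21840.67 thousand.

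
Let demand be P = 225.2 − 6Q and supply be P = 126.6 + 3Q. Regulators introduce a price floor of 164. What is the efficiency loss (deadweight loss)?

2.57

Competitive equilibrium: 225.2 − 6Q = 126.6 + 3Q → Q* = 10.9556, P* = 159.4667.
At the floor P = 164, quantity demanded = (225.2 − 164)/6 = 10.2.
Sellers' marginal cost at Q' = 10.2: 126.6 + 3·10.2 = 157.2.
ΔQ = 10.9556 − 10.2 = 0.7556; wedge = 164 − 157.2 = 6.8.
Welfare loss = ½ × 0.7556 × 6.8 = 2.57.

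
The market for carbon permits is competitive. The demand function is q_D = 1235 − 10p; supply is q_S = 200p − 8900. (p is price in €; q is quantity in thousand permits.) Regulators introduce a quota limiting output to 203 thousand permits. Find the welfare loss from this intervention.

In inverse form: demand p = 123.5 − 0.1q, supply p = 44.5 + 0.005q.
Competitive equilibrium: 123.5 − 0.1q = 44.5 + 0.005q → q* = 752.381, p* = 48.2619.
At q = 203: demand price = 123.5 − 0.1·203 = 103.2; supply price = 44.5 + 0.005·203 = 45.515.
Δq = 752.381 − 203 = 549.381; wedge = 103.2 − 45.515 = 57.685.
The triangle = ½ × 549.381 × 57.685 = €15845.52 thousand.

€15845.52 thousand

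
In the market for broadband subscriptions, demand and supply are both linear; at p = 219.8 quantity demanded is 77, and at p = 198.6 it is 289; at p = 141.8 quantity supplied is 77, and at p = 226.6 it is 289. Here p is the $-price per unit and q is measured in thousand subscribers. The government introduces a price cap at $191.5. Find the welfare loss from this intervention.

$252.02 thousand

Demand slope = (198.6 − 219.8)/(289 − 77) = −0.1, so p = 227.5 − 0.1q.
Supply slope = (226.6 − 141.8)/(289 − 77) = 0.4, so p = 111 + 0.4q.
Competitive equilibrium: 227.5 − 0.1q = 111 + 0.4q → q* = 233, p* = 204.2.
At the ceiling p = 191.5, quantity supplied = (191.5 − 111)/0.4 = 201.25.
Willingness to pay at q' = 201.25: 227.5 − 0.1·201.25 = 207.375.
Δq = 233 − 201.25 = 31.75; wedge = 207.375 − 191.5 = 15.875.
DWL = ½ × 31.75 × 15.875 = $252.02 thousand.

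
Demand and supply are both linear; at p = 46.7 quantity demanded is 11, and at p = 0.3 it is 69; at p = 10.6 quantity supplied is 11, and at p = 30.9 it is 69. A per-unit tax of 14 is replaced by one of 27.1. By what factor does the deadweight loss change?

3.747

Demand slope = (0.3 − 46.7)/(69 − 11) = −0.8, so p = 55.5 − 0.8q.
Supply slope = (30.9 − 10.6)/(69 − 11) = 0.35, so p = 6.75 + 0.35q.
Competitive equilibrium: 55.5 − 0.8q = 6.75 + 0.35q → q* = 42.3913, p* = 21.587.
For a per-unit tax t: Δq = t/1.15, so DWL = ½·t·(t/1.15) = t²/2.3.
At t = 14: DWL = 85.217. At t = 27.1: DWL = 319.309.
Ratio = (27.1/14)² = 3.747.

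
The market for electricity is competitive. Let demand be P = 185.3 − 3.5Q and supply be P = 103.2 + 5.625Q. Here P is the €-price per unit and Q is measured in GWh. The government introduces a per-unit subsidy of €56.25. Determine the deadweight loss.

€173.37

Competitive equilibrium: 185.3 − 3.5Q = 103.2 + 5.625Q → Q* = 8.9973, P* = 153.8096.
The subsidy lowers effective supply by 56.25: P = 46.95 + 5.625Q.
New quantity: 185.3 − 3.5Q = 46.95 + 5.625Q → Q' = 15.1616.
Overproduction ΔQ = 15.1616 − 8.9973 = 6.1643; wedge = subsidy = 56.25.
DWL = ½ × 6.1643 × 56.25 = €173.37.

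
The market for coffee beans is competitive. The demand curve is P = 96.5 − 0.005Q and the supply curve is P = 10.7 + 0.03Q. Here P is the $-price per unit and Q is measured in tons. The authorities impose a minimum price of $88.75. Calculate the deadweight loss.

$14220.04

Competitive equilibrium: 96.5 − 0.005Q = 10.7 + 0.03Q → Q* = 2451.4286, P* = 84.2429.
At the floor P = 88.75, quantity demanded = (96.5 − 88.75)/0.005 = 1550.
Sellers' marginal cost at Q' = 1550: 10.7 + 0.03·1550 = 57.2.
ΔQ = 2451.4286 − 1550 = 901.4286; wedge = 88.75 − 57.2 = 31.55.
DWL = ½ × 901.4286 × 31.55 = $14220.04.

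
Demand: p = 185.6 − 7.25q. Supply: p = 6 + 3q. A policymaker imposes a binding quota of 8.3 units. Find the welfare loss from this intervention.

Competitive equilibrium: 185.6 − 7.25q = 6 + 3q → q* = 17.522, p* = 58.5659.
At q = 8.3: demand price = 185.6 − 7.25·8.3 = 125.425; supply price = 6 + 3·8.3 = 30.9.
Δq = 17.522 − 8.3 = 9.222; wedge = 125.425 − 30.9 = 94.525.
DWL = ½ × 9.222 × 94.525 = 435.85.

435.85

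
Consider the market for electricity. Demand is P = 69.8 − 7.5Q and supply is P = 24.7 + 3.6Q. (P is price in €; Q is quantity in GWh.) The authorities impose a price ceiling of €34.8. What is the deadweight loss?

Competitive equilibrium: 69.8 − 7.5Q = 24.7 + 3.6Q → Q* = 4.0631, P* = 39.327.
At the ceiling P = 34.8, quantity supplied = (34.8 − 24.7)/3.6 = 2.8056.
Willingness to pay at Q' = 2.8056: 69.8 − 7.5·2.8056 = 48.758.
ΔQ = 4.0631 − 2.8056 = 1.2575; wedge = 48.758 − 34.8 = 13.958.
Deadweight loss = ½ × 1.2575 × 13.958 = €8.78.

€8.78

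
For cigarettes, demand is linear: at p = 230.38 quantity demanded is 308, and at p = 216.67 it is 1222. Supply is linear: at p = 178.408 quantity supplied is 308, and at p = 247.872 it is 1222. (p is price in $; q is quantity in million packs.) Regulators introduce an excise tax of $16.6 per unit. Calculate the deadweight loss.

Demand slope = (216.67 − 230.38)/(1222 − 308) = −0.015, so p = 235 − 0.015q.
Supply slope = (247.872 − 178.408)/(1222 − 308) = 0.076, so p = 155 + 0.076q.
Competitive equilibrium: 235 − 0.015q = 155 + 0.076q → q* = 879.1209, p* = 221.8132.
With the tax, the buyer price exceeds the seller price by 16.6: (235 − 0.015q) − (155 + 0.076q) = 16.6 → q' = 696.7033.
Δq = 879.1209 − 696.7033 = 182.4176; the wedge equals the tax, 16.6.
The triangle = ½ × 182.4176 × 16.6 = $1514.07 million.

$1514.07 million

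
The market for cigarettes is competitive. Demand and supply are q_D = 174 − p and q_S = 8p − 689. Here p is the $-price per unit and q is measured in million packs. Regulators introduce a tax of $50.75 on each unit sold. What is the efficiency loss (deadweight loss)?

In inverse form: demand p = 174 − q, supply p = 86.125 + 0.125q.
Competitive equilibrium: 174 − q = 86.125 + 0.125q → q* = 78.1111, p* = 95.8889.
With the tax, the buyer price exceeds the seller price by 50.75: (174 − q) − (86.125 + 0.125q) = 50.75 → q' = 33.
Δq = 78.1111 − 33 = 45.1111; the wedge equals the tax, 50.75.
DWL = ½ × 45.1111 × 50.75 = $1144.69 million.

$1144.69 million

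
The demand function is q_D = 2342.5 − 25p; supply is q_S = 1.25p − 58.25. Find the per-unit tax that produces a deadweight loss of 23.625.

In inverse form: demand p = 93.7 − 0.04q, supply p = 46.6 + 0.8q.
Competitive equilibrium: 93.7 − 0.04q = 46.6 + 0.8q → q* = 56.0714, p* = 91.4571.
A tax t gives Δq = t/0.84 and wedge t, so DWL = t²/1.68.
t²/1.68 = 23.625 → t² = 39.69 → t = 6.3.

6.3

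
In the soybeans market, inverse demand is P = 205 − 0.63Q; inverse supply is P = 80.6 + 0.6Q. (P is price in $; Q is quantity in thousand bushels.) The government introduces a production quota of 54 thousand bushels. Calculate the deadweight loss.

$1366.54 thousand

Competitive equilibrium: 205 − 0.63Q = 80.6 + 0.6Q → Q* = 101.1382, P* = 141.2829.
At Q = 54: demand price = 205 − 0.63·54 = 170.98; supply price = 80.6 + 0.6·54 = 113.
ΔQ = 101.1382 − 54 = 47.1382; wedge = 170.98 − 113 = 57.98.
Deadweight loss = ½ × 47.1382 × 57.98 = $1366.54 thousand.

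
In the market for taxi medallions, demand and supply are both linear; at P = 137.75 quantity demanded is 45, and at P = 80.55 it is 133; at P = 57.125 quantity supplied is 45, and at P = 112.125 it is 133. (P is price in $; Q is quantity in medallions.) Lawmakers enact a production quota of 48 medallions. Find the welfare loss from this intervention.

$2313.04

Demand slope = (80.55 − 137.75)/(133 − 45) = −0.65, so P = 167 − 0.65Q.
Supply slope = (112.125 − 57.125)/(133 − 45) = 0.625, so P = 29 + 0.625Q.
Competitive equilibrium: 167 − 0.65Q = 29 + 0.625Q → Q* = 108.2353, P* = 96.6471.
At Q = 48: demand price = 167 − 0.65·48 = 135.8; supply price = 29 + 0.625·48 = 59.
ΔQ = 108.2353 − 48 = 60.2353; wedge = 135.8 − 59 = 76.8.
DWL = ½ × 60.2353 × 76.8 = $2313.04.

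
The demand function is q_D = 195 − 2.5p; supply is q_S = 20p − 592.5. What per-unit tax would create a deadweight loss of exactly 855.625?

27.75

In inverse form: demand p = 78 − 0.4q, supply p = 29.625 + 0.05q.
Competitive equilibrium: 78 − 0.4q = 29.625 + 0.05q → q* = 107.5, p* = 35.
A tax t gives Δq = t/0.45 and wedge t, so DWL = t²/0.9.
t²/0.9 = 855.625 → t² = 770.0625 → t = 27.75.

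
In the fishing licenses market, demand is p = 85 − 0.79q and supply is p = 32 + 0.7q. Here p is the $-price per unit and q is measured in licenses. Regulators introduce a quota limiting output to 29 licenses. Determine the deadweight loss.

$32.16

Competitive equilibrium: 85 − 0.79q = 32 + 0.7q → q* = 35.5705, p* = 56.8993.
At q = 29: demand price = 85 − 0.79·29 = 62.09; supply price = 32 + 0.7·29 = 52.3.
Δq = 35.5705 − 29 = 6.5705; wedge = 62.09 − 52.3 = 9.79.
Deadweight loss = ½ × 6.5705 × 9.79 = $32.16.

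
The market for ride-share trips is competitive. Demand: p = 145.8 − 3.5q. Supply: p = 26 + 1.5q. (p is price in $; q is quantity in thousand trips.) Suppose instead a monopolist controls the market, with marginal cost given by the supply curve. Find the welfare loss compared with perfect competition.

$243.34 thousand

Competitive equilibrium: 145.8 − 3.5q = 26 + 1.5q → q* = 23.96, p* = 61.94.
Marginal revenue: MR = 145.8 − 7q. Set MR = MC: 145.8 − 7q = 26 + 1.5q → q_m = 14.0941.
Price p_m = 145.8 − 3.5·14.0941 = 96.4707; MC(q_m) = 26 + 1.5·14.0941 = 47.1412.
Competitive q* = 23.96, so Δq = 9.8659; wedge = 96.4707 − 47.1412 = 49.3295.
Deadweight loss = ½ × 9.8659 × 49.3295 = $243.34 thousand.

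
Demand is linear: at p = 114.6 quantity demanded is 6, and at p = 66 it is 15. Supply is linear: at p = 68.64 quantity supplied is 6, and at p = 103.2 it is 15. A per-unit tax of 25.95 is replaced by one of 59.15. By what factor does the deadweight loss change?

Demand slope = (66 − 114.6)/(15 − 6) = −5.4, so p = 147 − 5.4q.
Supply slope = (103.2 − 68.64)/(15 − 6) = 3.84, so p = 45.6 + 3.84q.
Competitive equilibrium: 147 − 5.4q = 45.6 + 3.84q → q* = 10.974, p* = 87.7403.
For a per-unit tax t: Δq = t/9.24, so DWL = ½·t·(t/9.24) = t²/18.48.
At t = 25.95: DWL = 36.440. At t = 59.15: DWL = 189.325.
Ratio = (59.15/25.95)² = 5.196.

5.196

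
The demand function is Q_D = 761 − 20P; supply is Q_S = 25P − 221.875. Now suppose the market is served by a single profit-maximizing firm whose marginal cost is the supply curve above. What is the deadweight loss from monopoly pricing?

In inverse form: demand P = 38.05 − 0.05Q, supply P = 8.875 + 0.04Q.
Competitive equilibrium: 38.05 − 0.05Q = 8.875 + 0.04Q → Q* = 324.1667, P* = 21.8417.
Marginal revenue: MR = 38.05 − 0.1Q. Set MR = MC: 38.05 − 0.1Q = 8.875 + 0.04Q → Q_m = 208.3929.
Price P_m = 38.05 − 0.05·208.3929 = 27.6304; MC(Q_m) = 8.875 + 0.04·208.3929 = 17.2107.
Competitive Q* = 324.1667, so ΔQ = 115.7738; wedge = 27.6304 − 17.2107 = 10.4197.
Deadweight loss = ½ × 115.7738 × 10.4197 = 603.16.

603.16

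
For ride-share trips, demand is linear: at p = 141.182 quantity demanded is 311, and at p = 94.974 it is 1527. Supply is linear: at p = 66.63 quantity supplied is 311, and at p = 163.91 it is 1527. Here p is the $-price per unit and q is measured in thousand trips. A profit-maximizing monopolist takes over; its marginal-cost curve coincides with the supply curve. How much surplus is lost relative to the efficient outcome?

$3111.76 thousand

Demand slope = (94.974 − 141.182)/(1527 − 311) = −0.038, so p = 153 − 0.038q.
Supply slope = (163.91 − 66.63)/(1527 − 311) = 0.08, so p = 41.75 + 0.08q.
Competitive equilibrium: 153 − 0.038q = 41.75 + 0.08q → q* = 942.79661, p* = 117.17373.
Marginal revenue: MR = 153 − 0.076q. Set MR = MC: 153 − 0.076q = 41.75 + 0.08q → q_m = 713.14103.
Price p_m = 153 − 0.038·713.14103 = 125.90064; MC(q_m) = 41.75 + 0.08·713.14103 = 98.80128.
Competitive q* = 942.79661, so Δq = 229.65558; wedge = 125.90064 − 98.80128 = 27.09936.
Deadweight loss = ½ × 229.65558 × 27.09936 = $3111.76 thousand.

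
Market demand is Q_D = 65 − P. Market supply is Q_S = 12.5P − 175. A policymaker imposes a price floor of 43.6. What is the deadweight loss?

In inverse form: demand P = 65 − Q, supply P = 14 + 0.08Q.
Competitive equilibrium: 65 − Q = 14 + 0.08Q → Q* = 47.22222, P* = 17.77778.
At the floor P = 43.6, quantity demanded = (65 − 43.6)/1 = 21.4.
Sellers' marginal cost at Q' = 21.4: 14 + 0.08·21.4 = 15.712.
ΔQ = 47.22222 − 21.4 = 25.82222; wedge = 43.6 − 15.712 = 27.888.
Deadweight loss = ½ × 25.82222 × 27.888 = 360.07.

360.07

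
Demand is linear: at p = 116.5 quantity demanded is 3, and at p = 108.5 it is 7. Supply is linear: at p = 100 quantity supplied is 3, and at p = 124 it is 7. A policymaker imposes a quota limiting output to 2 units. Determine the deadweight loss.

Demand slope = (108.5 − 116.5)/(7 − 3) = −2, so p = 122.5 − 2q.
Supply slope = (124 − 100)/(7 − 3) = 6, so p = 82 + 6q.
Competitive equilibrium: 122.5 − 2q = 82 + 6q → q* = 5.0625, p* = 112.375.
At q = 2: demand price = 122.5 − 2·2 = 118.5; supply price = 82 + 6·2 = 94.
Δq = 5.0625 − 2 = 3.0625; wedge = 118.5 − 94 = 24.5.
Deadweight loss = ½ × 3.0625 × 24.5 = 37.52.

37.52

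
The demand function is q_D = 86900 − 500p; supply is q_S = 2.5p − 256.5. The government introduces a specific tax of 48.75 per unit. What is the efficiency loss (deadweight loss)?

In inverse form: demand p = 173.8 − 0.002q, supply p = 102.6 + 0.4q.
Competitive equilibrium: 173.8 − 0.002q = 102.6 + 0.4q → q* = 177.1144, p* = 173.4458.
With the tax, the buyer price exceeds the seller price by 48.75: (173.8 − 0.002q) − (102.6 + 0.4q) = 48.75 → q' = 55.8458.
Δq = 177.1144 − 55.8458 = 121.2686; the wedge equals the tax, 48.75.
Deadweight loss = ½ × 121.2686 × 48.75 = 2955.92.

2955.92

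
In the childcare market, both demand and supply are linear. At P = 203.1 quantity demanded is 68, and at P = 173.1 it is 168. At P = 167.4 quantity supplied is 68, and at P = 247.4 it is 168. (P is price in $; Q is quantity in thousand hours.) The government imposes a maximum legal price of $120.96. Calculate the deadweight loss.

Demand slope = (173.1 − 203.1)/(168 − 68) = −0.3, so P = 223.5 − 0.3Q.
Supply slope = (247.4 − 167.4)/(168 − 68) = 0.8, so P = 113 + 0.8Q.
Competitive equilibrium: 223.5 − 0.3Q = 113 + 0.8Q → Q* = 100.4545, P* = 193.3636.
At the ceiling P = 120.96, quantity supplied = (120.96 − 113)/0.8 = 9.95.
Willingness to pay at Q' = 9.95: 223.5 − 0.3·9.95 = 220.515.
ΔQ = 100.4545 − 9.95 = 90.5045; wedge = 220.515 − 120.96 = 99.555.
Welfare loss = ½ × 90.5045 × 99.555 = $4505.09 thousand.

$4505.09 thousand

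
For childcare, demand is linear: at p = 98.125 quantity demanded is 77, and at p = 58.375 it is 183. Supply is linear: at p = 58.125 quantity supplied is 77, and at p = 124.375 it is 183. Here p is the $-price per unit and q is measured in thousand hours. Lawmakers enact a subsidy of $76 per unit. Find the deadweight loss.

$2888 thousand

Demand slope = (58.375 − 98.125)/(183 − 77) = −0.375, so p = 127 − 0.375q.
Supply slope = (124.375 − 58.125)/(183 − 77) = 0.625, so p = 10 + 0.625q.
Competitive equilibrium: 127 − 0.375q = 10 + 0.625q → q* = 117, p* = 83.125.
The subsidy lowers effective supply by 76: p = 0.625q − 66.
New quantity: 127 − 0.375q = 0.625q − 66 → q' = 193.
Overproduction Δq = 193 − 117 = 76; wedge = subsidy = 76.
The triangle = ½ × 76 × 76 = $2888 thousand.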